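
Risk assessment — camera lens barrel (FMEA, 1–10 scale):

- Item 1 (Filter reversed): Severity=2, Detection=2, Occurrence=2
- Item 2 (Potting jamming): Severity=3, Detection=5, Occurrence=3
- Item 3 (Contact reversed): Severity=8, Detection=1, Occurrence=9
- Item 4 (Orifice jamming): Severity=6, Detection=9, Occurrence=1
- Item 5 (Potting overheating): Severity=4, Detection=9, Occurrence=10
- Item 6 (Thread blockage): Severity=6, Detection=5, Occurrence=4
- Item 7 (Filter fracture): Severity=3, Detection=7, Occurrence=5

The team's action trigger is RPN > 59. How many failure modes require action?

4

RPN = Severity × Occurrence × Detection:
  Item 1: 2 × 2 × 2 = 8
  Item 2: 3 × 3 × 5 = 45
  Item 3: 8 × 9 × 1 = 72
  Item 4: 6 × 1 × 9 = 54
  Item 5: 4 × 10 × 9 = 360
  Item 6: 6 × 4 × 5 = 120
  Item 7: 3 × 5 × 7 = 105
Modes with RPN > 59: Item 3 (72), Item 5 (360), Item 6 (120), Item 7 (105) → 4.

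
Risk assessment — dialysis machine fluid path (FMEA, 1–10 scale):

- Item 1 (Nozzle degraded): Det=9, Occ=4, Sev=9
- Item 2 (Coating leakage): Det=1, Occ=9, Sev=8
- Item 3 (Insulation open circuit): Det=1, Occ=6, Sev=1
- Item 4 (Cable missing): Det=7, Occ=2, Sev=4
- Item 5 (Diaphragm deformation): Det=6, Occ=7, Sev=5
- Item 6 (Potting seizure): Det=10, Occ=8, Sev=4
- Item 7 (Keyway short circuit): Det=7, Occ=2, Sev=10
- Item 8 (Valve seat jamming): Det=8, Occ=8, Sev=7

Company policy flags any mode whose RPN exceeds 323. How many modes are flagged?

RPN = Severity × Occurrence × Detection:
  Item 1: 9 × 4 × 9 = 324
  Item 2: 8 × 9 × 1 = 72
  Item 3: 1 × 6 × 1 = 6
  Item 4: 4 × 2 × 7 = 56
  Item 5: 5 × 7 × 6 = 210
  Item 6: 4 × 8 × 10 = 320
  Item 7: 10 × 2 × 7 = 140
  Item 8: 7 × 8 × 8 = 448
Modes with RPN > 323: Item 1 (324), Item 8 (448) → 2.

2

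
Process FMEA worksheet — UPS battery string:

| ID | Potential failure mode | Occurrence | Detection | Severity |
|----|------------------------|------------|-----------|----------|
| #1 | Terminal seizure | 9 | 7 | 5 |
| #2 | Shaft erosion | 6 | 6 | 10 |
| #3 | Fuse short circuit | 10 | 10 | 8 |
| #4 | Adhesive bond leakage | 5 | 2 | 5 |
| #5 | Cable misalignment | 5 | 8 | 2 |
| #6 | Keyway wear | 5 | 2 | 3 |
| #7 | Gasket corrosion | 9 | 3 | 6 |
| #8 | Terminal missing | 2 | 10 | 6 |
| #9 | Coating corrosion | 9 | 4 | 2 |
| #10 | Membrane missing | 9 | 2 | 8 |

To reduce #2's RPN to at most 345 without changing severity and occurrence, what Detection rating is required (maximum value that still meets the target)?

5

#2: S=10, O=6, D=6 → current RPN = 360.
Fixed product = 60. Need 60 × D ≤ 345, so D ≤ 345/60 = 5.75.
Maximum integer Detection rating = 5 (gives RPN 300; D=6 would give 360 > 345).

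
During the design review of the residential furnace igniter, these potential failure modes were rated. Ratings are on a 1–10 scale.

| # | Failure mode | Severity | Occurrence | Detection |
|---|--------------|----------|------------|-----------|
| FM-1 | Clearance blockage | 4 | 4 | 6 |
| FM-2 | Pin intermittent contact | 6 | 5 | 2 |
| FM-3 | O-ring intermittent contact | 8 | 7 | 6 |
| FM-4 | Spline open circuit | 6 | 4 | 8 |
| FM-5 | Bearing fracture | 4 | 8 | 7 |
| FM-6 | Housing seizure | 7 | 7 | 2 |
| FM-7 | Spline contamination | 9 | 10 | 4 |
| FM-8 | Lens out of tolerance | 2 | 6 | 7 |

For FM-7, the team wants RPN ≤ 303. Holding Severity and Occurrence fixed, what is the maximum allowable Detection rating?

3

FM-7: S=9, O=10, D=4 → current RPN = 360.
Fixed product = 90. Need 90 × D ≤ 303, so D ≤ 303/90 = 3.37.
Maximum integer Detection rating = 3 (gives RPN 270; D=4 would give 360 > 303).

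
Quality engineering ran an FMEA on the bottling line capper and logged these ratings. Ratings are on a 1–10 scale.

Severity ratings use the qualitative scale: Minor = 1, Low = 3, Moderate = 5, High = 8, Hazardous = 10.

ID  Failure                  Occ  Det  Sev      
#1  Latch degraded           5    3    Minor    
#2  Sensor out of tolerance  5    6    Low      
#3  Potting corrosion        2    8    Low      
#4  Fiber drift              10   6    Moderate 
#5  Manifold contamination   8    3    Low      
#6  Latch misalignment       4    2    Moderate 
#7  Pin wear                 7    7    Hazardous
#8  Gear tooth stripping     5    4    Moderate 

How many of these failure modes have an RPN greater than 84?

RPN = Severity × Occurrence × Detection:
  #1: 1 × 5 × 3 = 15
  #2: 3 × 5 × 6 = 90
  #3: 3 × 2 × 8 = 48
  #4: 5 × 10 × 6 = 300
  #5: 3 × 8 × 3 = 72
  #6: 5 × 4 × 2 = 40
  #7: 10 × 7 × 7 = 490
  #8: 5 × 5 × 4 = 100
Modes with RPN > 84: #2 (90), #4 (300), #7 (490), #8 (100) → 4.

4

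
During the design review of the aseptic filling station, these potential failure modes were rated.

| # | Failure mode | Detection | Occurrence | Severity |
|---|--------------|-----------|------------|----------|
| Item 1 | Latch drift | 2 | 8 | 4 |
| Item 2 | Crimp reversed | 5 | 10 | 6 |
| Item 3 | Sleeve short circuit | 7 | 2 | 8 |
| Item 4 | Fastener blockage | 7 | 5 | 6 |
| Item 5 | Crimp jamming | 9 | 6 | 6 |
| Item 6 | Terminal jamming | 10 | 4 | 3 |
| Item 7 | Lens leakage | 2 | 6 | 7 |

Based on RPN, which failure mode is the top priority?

Item 5

RPN = Severity × Occurrence × Detection:
  Item 1: 4 × 8 × 2 = 64
  Item 2: 6 × 10 × 5 = 300
  Item 3: 8 × 2 × 7 = 112
  Item 4: 6 × 5 × 7 = 210
  Item 5: 6 × 6 × 9 = 324
  Item 6: 3 × 4 × 10 = 120
  Item 7: 7 × 6 × 2 = 84
Highest RPN is 324 → Item 5.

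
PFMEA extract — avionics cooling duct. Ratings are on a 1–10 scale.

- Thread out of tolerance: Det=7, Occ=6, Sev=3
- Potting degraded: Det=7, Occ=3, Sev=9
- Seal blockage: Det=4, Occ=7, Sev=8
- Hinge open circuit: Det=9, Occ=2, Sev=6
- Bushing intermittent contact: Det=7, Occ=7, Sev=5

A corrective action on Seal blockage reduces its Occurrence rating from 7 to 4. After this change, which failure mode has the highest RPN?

Bushing intermittent contact

RPN = Severity × Occurrence × Detection:
  Thread out of tolerance: 3 × 6 × 7 = 126
  Potting degraded: 9 × 3 × 7 = 189
  Seal blockage: 8 × 7 × 4 = 224
  Hinge open circuit: 6 × 2 × 9 = 108
  Bushing intermittent contact: 5 × 7 × 7 = 245
After action: Seal blockage → 8 × 4 × 4 = 128.
Revised RPNs: Bushing intermittent contact=245, Potting degraded=189, Seal blockage=128, Thread out of tolerance=126, Hinge open circuit=108.
Highest is now Bushing intermittent contact (245).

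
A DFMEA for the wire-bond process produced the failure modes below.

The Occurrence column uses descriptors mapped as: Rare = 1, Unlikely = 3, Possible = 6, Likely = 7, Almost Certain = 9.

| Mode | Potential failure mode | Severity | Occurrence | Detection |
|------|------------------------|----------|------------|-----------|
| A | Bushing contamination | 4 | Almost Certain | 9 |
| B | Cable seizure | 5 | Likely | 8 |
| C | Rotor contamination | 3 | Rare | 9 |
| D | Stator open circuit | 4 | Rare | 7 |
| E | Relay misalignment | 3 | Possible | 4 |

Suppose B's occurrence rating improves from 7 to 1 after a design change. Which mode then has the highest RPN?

RPN = Severity × Occurrence × Detection:
  A: 4 × 9 × 9 = 324
  B: 5 × 7 × 8 = 280
  C: 3 × 1 × 9 = 27
  D: 4 × 1 × 7 = 28
  E: 3 × 6 × 4 = 72
After action: B → 5 × 1 × 8 = 40.
Revised RPNs: A=324, E=72, B=40, D=28, C=27.
Highest is now A (324).

A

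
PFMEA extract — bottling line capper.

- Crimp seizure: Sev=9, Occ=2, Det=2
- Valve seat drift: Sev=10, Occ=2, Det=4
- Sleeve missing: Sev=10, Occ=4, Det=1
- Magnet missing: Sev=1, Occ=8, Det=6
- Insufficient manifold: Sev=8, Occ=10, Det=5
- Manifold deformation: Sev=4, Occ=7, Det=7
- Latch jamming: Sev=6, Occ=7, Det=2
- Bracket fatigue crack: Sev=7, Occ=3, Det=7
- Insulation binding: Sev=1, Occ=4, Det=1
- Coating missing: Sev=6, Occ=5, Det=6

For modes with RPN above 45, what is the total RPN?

RPN = Severity × Occurrence × Detection:
  Crimp seizure: 9 × 2 × 2 = 36
  Valve seat drift: 10 × 2 × 4 = 80
  Sleeve missing: 10 × 4 × 1 = 40
  Magnet missing: 1 × 8 × 6 = 48
  Insufficient manifold: 8 × 10 × 5 = 400
  Manifold deformation: 4 × 7 × 7 = 196
  Latch jamming: 6 × 7 × 2 = 84
  Bracket fatigue crack: 7 × 3 × 7 = 147
  Insulation binding: 1 × 4 × 1 = 4
  Coating missing: 6 × 5 × 6 = 180
RPN > 45: Valve seat drift (80), Magnet missing (48), Insufficient manifold (400), Manifold deformation (196), Latch jamming (84), Bracket fatigue crack (147), Coating missing (180).
Sum: 80 + 48 + 400 + 196 + 84 + 147 + 180 = 1135.

1135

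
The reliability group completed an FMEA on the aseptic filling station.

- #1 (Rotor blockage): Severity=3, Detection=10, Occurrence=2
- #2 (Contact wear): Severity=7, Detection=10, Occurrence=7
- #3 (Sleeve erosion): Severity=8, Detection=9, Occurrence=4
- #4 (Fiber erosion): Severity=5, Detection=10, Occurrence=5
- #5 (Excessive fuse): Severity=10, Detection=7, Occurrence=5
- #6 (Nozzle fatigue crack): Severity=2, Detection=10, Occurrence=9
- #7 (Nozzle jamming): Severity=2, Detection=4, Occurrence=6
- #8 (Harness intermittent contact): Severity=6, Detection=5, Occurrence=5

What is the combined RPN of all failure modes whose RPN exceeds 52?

1768

RPN = Severity × Occurrence × Detection:
  #1: 3 × 2 × 10 = 60
  #2: 7 × 7 × 10 = 490
  #3: 8 × 4 × 9 = 288
  #4: 5 × 5 × 10 = 250
  #5: 10 × 5 × 7 = 350
  #6: 2 × 9 × 10 = 180
  #7: 2 × 6 × 4 = 48
  #8: 6 × 5 × 5 = 150
RPN > 52: #1 (60), #2 (490), #3 (288), #4 (250), #5 (350), #6 (180), #8 (150).
Sum: 60 + 490 + 288 + 250 + 350 + 180 + 150 = 1768.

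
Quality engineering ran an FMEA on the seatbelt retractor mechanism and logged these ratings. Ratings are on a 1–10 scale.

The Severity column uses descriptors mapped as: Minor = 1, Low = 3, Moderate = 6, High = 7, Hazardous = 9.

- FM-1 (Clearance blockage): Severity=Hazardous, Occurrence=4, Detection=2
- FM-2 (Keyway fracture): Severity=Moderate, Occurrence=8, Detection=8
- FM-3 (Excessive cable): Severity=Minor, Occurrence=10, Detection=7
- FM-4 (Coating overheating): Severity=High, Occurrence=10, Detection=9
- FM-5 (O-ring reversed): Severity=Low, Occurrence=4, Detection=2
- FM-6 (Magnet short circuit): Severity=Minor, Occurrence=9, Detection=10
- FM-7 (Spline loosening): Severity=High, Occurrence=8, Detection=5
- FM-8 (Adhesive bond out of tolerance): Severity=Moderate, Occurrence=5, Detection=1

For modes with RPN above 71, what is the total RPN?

RPN = Severity × Occurrence × Detection:
  FM-1: 9 × 4 × 2 = 72
  FM-2: 6 × 8 × 8 = 384
  FM-3: 1 × 10 × 7 = 70
  FM-4: 7 × 10 × 9 = 630
  FM-5: 3 × 4 × 2 = 24
  FM-6: 1 × 9 × 10 = 90
  FM-7: 7 × 8 × 5 = 280
  FM-8: 6 × 5 × 1 = 30
RPN > 71: FM-1 (72), FM-2 (384), FM-4 (630), FM-6 (90), FM-7 (280).
Sum: 72 + 384 + 630 + 90 + 280 = 1456.

1456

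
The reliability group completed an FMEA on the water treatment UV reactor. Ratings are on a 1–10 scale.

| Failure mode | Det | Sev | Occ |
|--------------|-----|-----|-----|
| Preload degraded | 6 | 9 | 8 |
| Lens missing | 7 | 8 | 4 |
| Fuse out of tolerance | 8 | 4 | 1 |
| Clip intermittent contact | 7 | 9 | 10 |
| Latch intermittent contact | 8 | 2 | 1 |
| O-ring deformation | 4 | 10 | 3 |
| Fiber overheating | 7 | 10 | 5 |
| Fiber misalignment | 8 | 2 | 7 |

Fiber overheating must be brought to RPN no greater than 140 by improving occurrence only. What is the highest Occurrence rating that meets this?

Fiber overheating: S=10, O=5, D=7 → current RPN = 350.
Fixed product = 70. Need 70 × O ≤ 140, so O ≤ 140/70 = 2.00.
Maximum integer Occurrence rating = 2 (gives RPN 140; O=3 would give 210 > 140).

2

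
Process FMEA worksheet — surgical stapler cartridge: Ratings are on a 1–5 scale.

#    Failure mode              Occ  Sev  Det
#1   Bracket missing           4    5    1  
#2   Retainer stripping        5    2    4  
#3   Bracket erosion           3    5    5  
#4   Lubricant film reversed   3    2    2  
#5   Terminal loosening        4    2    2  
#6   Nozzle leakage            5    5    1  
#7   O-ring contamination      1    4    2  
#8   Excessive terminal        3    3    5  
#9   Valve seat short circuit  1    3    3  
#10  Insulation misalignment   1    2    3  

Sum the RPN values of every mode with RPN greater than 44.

120

RPN = Severity × Occurrence × Detection:
  #1: 5 × 4 × 1 = 20
  #2: 2 × 5 × 4 = 40
  #3: 5 × 3 × 5 = 75
  #4: 2 × 3 × 2 = 12
  #5: 2 × 4 × 2 = 16
  #6: 5 × 5 × 1 = 25
  #7: 4 × 1 × 2 = 8
  #8: 3 × 3 × 5 = 45
  #9: 3 × 1 × 3 = 9
  #10: 2 × 1 × 3 = 6
RPN > 44: #3 (75), #8 (45).
Sum: 75 + 45 = 120.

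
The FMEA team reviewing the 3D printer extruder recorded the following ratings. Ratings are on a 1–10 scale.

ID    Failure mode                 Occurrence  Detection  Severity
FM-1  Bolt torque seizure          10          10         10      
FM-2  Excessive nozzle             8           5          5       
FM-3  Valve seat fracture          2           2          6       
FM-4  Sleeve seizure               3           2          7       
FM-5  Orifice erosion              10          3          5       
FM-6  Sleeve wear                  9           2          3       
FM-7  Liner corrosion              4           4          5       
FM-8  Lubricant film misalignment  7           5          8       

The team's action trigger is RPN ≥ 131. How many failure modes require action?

RPN = Severity × Occurrence × Detection:
  FM-1: 10 × 10 × 10 = 1000
  FM-2: 5 × 8 × 5 = 200
  FM-3: 6 × 2 × 2 = 24
  FM-4: 7 × 3 × 2 = 42
  FM-5: 5 × 10 × 3 = 150
  FM-6: 3 × 9 × 2 = 54
  FM-7: 5 × 4 × 4 = 80
  FM-8: 8 × 7 × 5 = 280
Modes with RPN ≥ 131: FM-1 (1000), FM-2 (200), FM-5 (150), FM-8 (280) → 4.

4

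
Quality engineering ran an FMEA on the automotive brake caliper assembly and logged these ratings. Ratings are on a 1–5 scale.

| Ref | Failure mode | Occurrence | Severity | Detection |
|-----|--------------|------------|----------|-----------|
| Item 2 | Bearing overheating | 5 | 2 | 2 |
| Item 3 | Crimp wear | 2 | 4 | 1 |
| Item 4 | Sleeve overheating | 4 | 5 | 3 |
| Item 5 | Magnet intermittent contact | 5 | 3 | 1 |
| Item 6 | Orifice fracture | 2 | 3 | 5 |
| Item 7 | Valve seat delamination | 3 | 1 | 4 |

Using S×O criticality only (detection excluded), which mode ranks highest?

Criticality = Severity × Occurrence:
  Item 2: 2 × 5 = 10
  Item 3: 4 × 2 = 8
  Item 4: 5 × 4 = 20
  Item 5: 3 × 5 = 15
  Item 6: 3 × 2 = 6
  Item 7: 1 × 3 = 3
Highest criticality is 20 → Item 4.

Item 4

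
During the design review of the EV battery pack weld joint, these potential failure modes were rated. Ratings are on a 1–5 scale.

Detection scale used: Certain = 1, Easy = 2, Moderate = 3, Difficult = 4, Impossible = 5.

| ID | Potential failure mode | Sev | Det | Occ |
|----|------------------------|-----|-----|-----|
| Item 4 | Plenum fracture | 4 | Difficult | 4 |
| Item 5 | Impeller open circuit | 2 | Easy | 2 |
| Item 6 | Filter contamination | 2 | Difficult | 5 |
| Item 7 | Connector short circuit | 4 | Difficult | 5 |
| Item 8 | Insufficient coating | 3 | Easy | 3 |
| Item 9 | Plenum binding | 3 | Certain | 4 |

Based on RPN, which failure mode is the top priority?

RPN = Severity × Occurrence × Detection:
  Item 4: 4 × 4 × 4 = 64
  Item 5: 2 × 2 × 2 = 8
  Item 6: 2 × 5 × 4 = 40
  Item 7: 4 × 5 × 4 = 80
  Item 8: 3 × 3 × 2 = 18
  Item 9: 3 × 4 × 1 = 12
Highest RPN is 80 → Item 7.

Item 7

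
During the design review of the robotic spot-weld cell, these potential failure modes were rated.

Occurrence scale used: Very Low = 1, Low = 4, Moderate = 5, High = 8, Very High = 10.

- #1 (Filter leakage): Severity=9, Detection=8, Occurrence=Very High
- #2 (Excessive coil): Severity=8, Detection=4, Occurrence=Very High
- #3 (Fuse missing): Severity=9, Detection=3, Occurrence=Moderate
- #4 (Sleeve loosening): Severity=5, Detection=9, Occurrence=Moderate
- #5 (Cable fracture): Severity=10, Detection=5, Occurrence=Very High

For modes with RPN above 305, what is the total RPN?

1540

RPN = Severity × Occurrence × Detection:
  #1: 9 × 10 × 8 = 720
  #2: 8 × 10 × 4 = 320
  #3: 9 × 5 × 3 = 135
  #4: 5 × 5 × 9 = 225
  #5: 10 × 10 × 5 = 500
RPN > 305: #1 (720), #2 (320), #5 (500).
Sum: 720 + 320 + 500 = 1540.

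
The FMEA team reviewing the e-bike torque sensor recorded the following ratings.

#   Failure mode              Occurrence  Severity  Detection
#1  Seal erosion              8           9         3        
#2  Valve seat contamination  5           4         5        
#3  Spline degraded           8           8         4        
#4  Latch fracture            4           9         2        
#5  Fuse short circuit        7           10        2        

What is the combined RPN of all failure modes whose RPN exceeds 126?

612

RPN = Severity × Occurrence × Detection:
  #1: 9 × 8 × 3 = 216
  #2: 4 × 5 × 5 = 100
  #3: 8 × 8 × 4 = 256
  #4: 9 × 4 × 2 = 72
  #5: 10 × 7 × 2 = 140
RPN > 126: #1 (216), #3 (256), #5 (140).
Sum: 216 + 256 + 140 = 612.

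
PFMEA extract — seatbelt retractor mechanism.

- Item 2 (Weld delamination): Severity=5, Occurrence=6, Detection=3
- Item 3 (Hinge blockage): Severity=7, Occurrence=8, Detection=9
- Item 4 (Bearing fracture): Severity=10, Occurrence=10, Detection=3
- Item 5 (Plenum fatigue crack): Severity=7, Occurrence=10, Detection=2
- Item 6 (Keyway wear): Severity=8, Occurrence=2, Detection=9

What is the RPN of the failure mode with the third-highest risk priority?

144

RPN = Severity × Occurrence × Detection:
  Item 2: 5 × 6 × 3 = 90
  Item 3: 7 × 8 × 9 = 504
  Item 4: 10 × 10 × 3 = 300
  Item 5: 7 × 10 × 2 = 140
  Item 6: 8 × 2 × 9 = 144
Sorted descending: 504, 300, 144, 140, 90.
The third-highest RPN is 144 (Item 6).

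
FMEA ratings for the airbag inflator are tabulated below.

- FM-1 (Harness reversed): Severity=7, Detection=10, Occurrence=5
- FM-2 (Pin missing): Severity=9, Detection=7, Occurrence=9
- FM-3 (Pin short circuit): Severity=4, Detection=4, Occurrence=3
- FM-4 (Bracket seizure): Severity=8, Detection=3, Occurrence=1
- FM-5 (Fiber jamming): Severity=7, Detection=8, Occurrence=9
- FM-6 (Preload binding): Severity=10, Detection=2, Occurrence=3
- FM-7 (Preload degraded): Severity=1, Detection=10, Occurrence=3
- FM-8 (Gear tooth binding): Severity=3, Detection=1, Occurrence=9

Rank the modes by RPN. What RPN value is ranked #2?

RPN = Severity × Occurrence × Detection:
  FM-1: 7 × 5 × 10 = 350
  FM-2: 9 × 9 × 7 = 567
  FM-3: 4 × 3 × 4 = 48
  FM-4: 8 × 1 × 3 = 24
  FM-5: 7 × 9 × 8 = 504
  FM-6: 10 × 3 × 2 = 60
  FM-7: 1 × 3 × 10 = 30
  FM-8: 3 × 9 × 1 = 27
Sorted descending: 567, 504, 350, 60, 48, 30, 27, 24.
The second-highest RPN is 504 (FM-5).

504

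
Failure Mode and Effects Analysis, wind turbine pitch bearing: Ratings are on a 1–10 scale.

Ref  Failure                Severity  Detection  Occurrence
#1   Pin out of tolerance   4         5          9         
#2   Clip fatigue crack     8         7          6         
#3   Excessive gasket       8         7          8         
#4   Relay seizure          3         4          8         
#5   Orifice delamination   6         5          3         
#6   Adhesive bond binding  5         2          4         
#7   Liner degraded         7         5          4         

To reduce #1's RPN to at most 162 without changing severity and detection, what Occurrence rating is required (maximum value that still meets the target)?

8

#1: S=4, O=9, D=5 → current RPN = 180.
Fixed product = 20. Need 20 × O ≤ 162, so O ≤ 162/20 = 8.10.
Maximum integer Occurrence rating = 8 (gives RPN 160; O=9 would give 180 > 162).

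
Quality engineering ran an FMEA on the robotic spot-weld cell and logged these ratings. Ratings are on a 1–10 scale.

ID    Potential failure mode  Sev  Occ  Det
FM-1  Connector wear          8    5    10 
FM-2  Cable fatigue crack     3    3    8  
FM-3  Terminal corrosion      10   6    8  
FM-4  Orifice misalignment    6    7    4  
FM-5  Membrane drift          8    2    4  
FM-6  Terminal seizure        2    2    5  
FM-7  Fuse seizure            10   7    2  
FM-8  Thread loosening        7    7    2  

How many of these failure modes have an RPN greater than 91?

5

RPN = Severity × Occurrence × Detection:
  FM-1: 8 × 5 × 10 = 400
  FM-2: 3 × 3 × 8 = 72
  FM-3: 10 × 6 × 8 = 480
  FM-4: 6 × 7 × 4 = 168
  FM-5: 8 × 2 × 4 = 64
  FM-6: 2 × 2 × 5 = 20
  FM-7: 10 × 7 × 2 = 140
  FM-8: 7 × 7 × 2 = 98
Modes with RPN > 91: FM-1 (400), FM-3 (480), FM-4 (168), FM-7 (140), FM-8 (98) → 5.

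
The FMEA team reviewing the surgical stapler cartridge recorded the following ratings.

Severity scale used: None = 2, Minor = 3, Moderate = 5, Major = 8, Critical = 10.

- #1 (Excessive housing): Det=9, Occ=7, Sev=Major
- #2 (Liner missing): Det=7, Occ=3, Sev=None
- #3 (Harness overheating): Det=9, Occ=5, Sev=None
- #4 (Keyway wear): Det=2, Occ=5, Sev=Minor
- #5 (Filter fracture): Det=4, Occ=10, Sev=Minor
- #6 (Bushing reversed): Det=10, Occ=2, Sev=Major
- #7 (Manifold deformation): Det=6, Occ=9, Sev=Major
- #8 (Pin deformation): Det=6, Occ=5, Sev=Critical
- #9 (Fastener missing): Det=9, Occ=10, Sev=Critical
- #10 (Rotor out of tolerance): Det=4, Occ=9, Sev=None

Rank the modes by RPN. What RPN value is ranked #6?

120

RPN = Severity × Occurrence × Detection:
  #1: 8 × 7 × 9 = 504
  #2: 2 × 3 × 7 = 42
  #3: 2 × 5 × 9 = 90
  #4: 3 × 5 × 2 = 30
  #5: 3 × 10 × 4 = 120
  #6: 8 × 2 × 10 = 160
  #7: 8 × 9 × 6 = 432
  #8: 10 × 5 × 6 = 300
  #9: 10 × 10 × 9 = 900
  #10: 2 × 9 × 4 = 72
Sorted descending: 900, 504, 432, 300, 160, 120, 90, 72, 42, 30.
The sixth-highest RPN is 120 (#5).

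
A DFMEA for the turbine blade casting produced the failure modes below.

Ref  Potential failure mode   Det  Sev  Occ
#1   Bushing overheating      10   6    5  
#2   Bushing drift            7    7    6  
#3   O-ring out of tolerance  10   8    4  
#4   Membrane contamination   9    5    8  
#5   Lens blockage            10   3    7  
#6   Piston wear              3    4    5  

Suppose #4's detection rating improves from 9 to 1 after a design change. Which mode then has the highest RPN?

#3

RPN = Severity × Occurrence × Detection:
  #1: 6 × 5 × 10 = 300
  #2: 7 × 6 × 7 = 294
  #3: 8 × 4 × 10 = 320
  #4: 5 × 8 × 9 = 360
  #5: 3 × 7 × 10 = 210
  #6: 4 × 5 × 3 = 60
After action: #4 → 5 × 8 × 1 = 40.
Revised RPNs: #3=320, #1=300, #2=294, #5=210, #6=60, #4=40.
Highest is now #3 (320).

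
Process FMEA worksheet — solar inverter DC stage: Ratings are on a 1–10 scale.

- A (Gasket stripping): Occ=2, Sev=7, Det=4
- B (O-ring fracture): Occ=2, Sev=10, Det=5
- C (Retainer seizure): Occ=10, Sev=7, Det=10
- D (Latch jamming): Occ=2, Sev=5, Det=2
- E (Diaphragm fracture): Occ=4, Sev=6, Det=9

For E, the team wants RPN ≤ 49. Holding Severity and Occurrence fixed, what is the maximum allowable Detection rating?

2

E: S=6, O=4, D=9 → current RPN = 216.
Fixed product = 24. Need 24 × D ≤ 49, so D ≤ 49/24 = 2.04.
Maximum integer Detection rating = 2 (gives RPN 48; D=3 would give 72 > 49).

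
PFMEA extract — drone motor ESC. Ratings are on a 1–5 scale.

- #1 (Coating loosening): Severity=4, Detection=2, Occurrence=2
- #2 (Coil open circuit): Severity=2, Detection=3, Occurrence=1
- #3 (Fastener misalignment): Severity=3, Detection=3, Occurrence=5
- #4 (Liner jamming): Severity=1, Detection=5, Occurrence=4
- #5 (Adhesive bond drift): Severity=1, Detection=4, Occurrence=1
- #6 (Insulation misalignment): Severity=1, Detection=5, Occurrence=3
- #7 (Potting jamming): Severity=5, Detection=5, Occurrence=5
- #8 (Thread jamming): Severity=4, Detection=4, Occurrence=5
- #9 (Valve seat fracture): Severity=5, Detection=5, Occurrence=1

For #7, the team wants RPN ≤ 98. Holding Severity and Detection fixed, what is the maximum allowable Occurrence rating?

3

#7: S=5, O=5, D=5 → current RPN = 125.
Fixed product = 25. Need 25 × O ≤ 98, so O ≤ 98/25 = 3.92.
Maximum integer Occurrence rating = 3 (gives RPN 75; O=4 would give 100 > 98).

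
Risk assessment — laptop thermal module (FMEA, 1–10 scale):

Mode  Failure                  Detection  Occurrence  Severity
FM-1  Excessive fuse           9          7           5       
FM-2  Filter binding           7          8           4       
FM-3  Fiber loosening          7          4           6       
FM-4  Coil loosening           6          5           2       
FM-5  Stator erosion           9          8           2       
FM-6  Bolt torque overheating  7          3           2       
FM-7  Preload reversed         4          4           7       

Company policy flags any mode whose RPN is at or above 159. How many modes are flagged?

3

RPN = Severity × Occurrence × Detection:
  FM-1: 5 × 7 × 9 = 315
  FM-2: 4 × 8 × 7 = 224
  FM-3: 6 × 4 × 7 = 168
  FM-4: 2 × 5 × 6 = 60
  FM-5: 2 × 8 × 9 = 144
  FM-6: 2 × 3 × 7 = 42
  FM-7: 7 × 4 × 4 = 112
Modes with RPN ≥ 159: FM-1 (315), FM-2 (224), FM-3 (168) → 3.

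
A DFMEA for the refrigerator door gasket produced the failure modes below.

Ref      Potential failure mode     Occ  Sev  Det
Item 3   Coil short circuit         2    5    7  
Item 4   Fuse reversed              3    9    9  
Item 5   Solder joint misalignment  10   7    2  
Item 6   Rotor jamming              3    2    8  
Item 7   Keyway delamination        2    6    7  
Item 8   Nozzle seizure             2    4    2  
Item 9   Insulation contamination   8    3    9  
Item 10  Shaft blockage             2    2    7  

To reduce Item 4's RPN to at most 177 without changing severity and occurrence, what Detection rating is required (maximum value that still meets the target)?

Item 4: S=9, O=3, D=9 → current RPN = 243.
Fixed product = 27. Need 27 × D ≤ 177, so D ≤ 177/27 = 6.56.
Maximum integer Detection rating = 6 (gives RPN 162; D=7 would give 189 > 177).

6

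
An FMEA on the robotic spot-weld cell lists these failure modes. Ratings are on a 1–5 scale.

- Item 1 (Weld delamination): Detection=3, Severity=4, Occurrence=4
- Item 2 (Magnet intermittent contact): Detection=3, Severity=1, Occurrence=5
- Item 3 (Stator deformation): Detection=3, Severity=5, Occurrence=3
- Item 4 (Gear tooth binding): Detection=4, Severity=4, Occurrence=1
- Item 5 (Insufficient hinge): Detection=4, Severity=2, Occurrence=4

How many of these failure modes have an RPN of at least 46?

RPN = Severity × Occurrence × Detection:
  Item 1: 4 × 4 × 3 = 48
  Item 2: 1 × 5 × 3 = 15
  Item 3: 5 × 3 × 3 = 45
  Item 4: 4 × 1 × 4 = 16
  Item 5: 2 × 4 × 4 = 32
Modes with RPN ≥ 46: Item 1 (48) → 1.

1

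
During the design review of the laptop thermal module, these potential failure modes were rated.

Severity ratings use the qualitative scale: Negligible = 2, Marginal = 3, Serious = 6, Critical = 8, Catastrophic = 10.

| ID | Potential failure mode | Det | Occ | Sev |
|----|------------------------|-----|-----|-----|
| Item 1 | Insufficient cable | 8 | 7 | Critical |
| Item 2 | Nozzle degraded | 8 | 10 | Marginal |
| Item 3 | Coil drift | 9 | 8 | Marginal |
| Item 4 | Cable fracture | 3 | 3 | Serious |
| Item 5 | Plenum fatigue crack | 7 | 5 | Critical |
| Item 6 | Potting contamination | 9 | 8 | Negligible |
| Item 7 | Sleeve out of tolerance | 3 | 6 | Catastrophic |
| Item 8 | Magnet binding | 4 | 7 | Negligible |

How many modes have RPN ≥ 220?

3

RPN = Severity × Occurrence × Detection:
  Item 1: 8 × 7 × 8 = 448
  Item 2: 3 × 10 × 8 = 240
  Item 3: 3 × 8 × 9 = 216
  Item 4: 6 × 3 × 3 = 54
  Item 5: 8 × 5 × 7 = 280
  Item 6: 2 × 8 × 9 = 144
  Item 7: 10 × 6 × 3 = 180
  Item 8: 2 × 7 × 4 = 56
Modes with RPN ≥ 220: Item 1 (448), Item 2 (240), Item 5 (280) → 3.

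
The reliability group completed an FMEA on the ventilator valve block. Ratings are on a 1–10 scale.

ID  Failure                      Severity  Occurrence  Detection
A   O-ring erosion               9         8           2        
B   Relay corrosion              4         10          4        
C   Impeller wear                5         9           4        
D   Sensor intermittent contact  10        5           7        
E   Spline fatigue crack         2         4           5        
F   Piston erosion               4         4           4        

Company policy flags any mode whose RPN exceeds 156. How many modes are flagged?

3

RPN = Severity × Occurrence × Detection:
  A: 9 × 8 × 2 = 144
  B: 4 × 10 × 4 = 160
  C: 5 × 9 × 4 = 180
  D: 10 × 5 × 7 = 350
  E: 2 × 4 × 5 = 40
  F: 4 × 4 × 4 = 64
Modes with RPN > 156: B (160), C (180), D (350) → 3.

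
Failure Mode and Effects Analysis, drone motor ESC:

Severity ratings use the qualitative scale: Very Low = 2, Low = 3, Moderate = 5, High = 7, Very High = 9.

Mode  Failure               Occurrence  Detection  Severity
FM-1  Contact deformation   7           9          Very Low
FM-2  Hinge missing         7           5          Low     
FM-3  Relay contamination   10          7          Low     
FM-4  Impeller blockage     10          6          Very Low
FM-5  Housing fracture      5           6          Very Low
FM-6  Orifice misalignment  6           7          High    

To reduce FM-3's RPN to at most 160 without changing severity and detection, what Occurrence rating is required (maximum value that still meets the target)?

7

FM-3: S=3, O=10, D=7 → current RPN = 210.
Fixed product = 21. Need 21 × O ≤ 160, so O ≤ 160/21 = 7.62.
Maximum integer Occurrence rating = 7 (gives RPN 147; O=8 would give 168 > 160).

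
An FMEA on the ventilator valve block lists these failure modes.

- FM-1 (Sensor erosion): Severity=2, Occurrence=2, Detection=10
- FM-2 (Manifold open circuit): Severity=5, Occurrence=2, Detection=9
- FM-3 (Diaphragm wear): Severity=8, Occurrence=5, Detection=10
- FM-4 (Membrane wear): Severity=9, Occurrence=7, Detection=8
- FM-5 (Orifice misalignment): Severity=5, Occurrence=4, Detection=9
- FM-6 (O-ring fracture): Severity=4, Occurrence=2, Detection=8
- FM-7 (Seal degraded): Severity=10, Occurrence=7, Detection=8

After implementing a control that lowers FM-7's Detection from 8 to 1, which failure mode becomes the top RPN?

FM-4

RPN = Severity × Occurrence × Detection:
  FM-1: 2 × 2 × 10 = 40
  FM-2: 5 × 2 × 9 = 90
  FM-3: 8 × 5 × 10 = 400
  FM-4: 9 × 7 × 8 = 504
  FM-5: 5 × 4 × 9 = 180
  FM-6: 4 × 2 × 8 = 64
  FM-7: 10 × 7 × 8 = 560
After action: FM-7 → 10 × 7 × 1 = 70.
Revised RPNs: FM-4=504, FM-3=400, FM-5=180, FM-2=90, FM-7=70, FM-6=64, FM-1=40.
Highest is now FM-4 (504).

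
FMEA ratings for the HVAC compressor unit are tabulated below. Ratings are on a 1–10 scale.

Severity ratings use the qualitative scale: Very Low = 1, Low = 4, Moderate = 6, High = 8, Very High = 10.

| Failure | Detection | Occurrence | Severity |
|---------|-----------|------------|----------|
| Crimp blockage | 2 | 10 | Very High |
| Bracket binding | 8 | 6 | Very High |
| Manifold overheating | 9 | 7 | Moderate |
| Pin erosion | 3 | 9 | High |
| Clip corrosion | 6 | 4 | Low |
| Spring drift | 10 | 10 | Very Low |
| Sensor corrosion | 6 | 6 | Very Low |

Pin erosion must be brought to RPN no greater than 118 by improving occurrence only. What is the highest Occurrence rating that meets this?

4

Pin erosion: S=8, O=9, D=3 → current RPN = 216.
Fixed product = 24. Need 24 × O ≤ 118, so O ≤ 118/24 = 4.92.
Maximum integer Occurrence rating = 4 (gives RPN 96; O=5 would give 120 > 118).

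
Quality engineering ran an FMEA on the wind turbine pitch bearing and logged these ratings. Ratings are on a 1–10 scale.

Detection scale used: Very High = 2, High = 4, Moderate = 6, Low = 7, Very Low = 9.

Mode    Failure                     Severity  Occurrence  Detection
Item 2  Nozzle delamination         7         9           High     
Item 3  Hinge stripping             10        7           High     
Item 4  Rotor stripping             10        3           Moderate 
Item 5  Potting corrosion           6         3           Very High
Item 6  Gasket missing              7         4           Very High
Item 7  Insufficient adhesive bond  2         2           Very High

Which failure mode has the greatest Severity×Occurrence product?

Item 3

Criticality = Severity × Occurrence:
  Item 2: 7 × 9 = 63
  Item 3: 10 × 7 = 70
  Item 4: 10 × 3 = 30
  Item 5: 6 × 3 = 18
  Item 6: 7 × 4 = 28
  Item 7: 2 × 2 = 4
Highest criticality is 70 → Item 3.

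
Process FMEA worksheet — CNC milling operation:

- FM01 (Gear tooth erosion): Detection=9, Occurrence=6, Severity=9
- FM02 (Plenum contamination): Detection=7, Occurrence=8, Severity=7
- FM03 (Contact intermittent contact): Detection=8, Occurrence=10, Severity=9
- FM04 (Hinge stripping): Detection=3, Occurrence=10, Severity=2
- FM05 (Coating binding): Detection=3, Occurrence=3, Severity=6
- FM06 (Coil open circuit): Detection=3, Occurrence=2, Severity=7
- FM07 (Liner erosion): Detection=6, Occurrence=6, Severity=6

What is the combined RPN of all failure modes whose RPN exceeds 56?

1874

RPN = Severity × Occurrence × Detection:
  FM01: 9 × 6 × 9 = 486
  FM02: 7 × 8 × 7 = 392
  FM03: 9 × 10 × 8 = 720
  FM04: 2 × 10 × 3 = 60
  FM05: 6 × 3 × 3 = 54
  FM06: 7 × 2 × 3 = 42
  FM07: 6 × 6 × 6 = 216
RPN > 56: FM01 (486), FM02 (392), FM03 (720), FM04 (60), FM07 (216).
Sum: 486 + 392 + 720 + 60 + 216 = 1874.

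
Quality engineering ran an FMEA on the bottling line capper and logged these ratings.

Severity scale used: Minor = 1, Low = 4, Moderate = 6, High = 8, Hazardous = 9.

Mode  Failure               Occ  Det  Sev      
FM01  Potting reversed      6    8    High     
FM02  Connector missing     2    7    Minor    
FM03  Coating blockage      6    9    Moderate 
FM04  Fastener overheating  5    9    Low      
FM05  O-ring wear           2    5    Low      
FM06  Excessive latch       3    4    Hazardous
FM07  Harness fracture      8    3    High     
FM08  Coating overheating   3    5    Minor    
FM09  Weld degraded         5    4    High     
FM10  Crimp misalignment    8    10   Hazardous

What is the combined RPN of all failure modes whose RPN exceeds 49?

2068

RPN = Severity × Occurrence × Detection:
  FM01: 8 × 6 × 8 = 384
  FM02: 1 × 2 × 7 = 14
  FM03: 6 × 6 × 9 = 324
  FM04: 4 × 5 × 9 = 180
  FM05: 4 × 2 × 5 = 40
  FM06: 9 × 3 × 4 = 108
  FM07: 8 × 8 × 3 = 192
  FM08: 1 × 3 × 5 = 15
  FM09: 8 × 5 × 4 = 160
  FM10: 9 × 8 × 10 = 720
RPN > 49: FM01 (384), FM03 (324), FM04 (180), FM06 (108), FM07 (192), FM09 (160), FM10 (720).
Sum: 384 + 324 + 180 + 108 + 192 + 160 + 720 = 2068.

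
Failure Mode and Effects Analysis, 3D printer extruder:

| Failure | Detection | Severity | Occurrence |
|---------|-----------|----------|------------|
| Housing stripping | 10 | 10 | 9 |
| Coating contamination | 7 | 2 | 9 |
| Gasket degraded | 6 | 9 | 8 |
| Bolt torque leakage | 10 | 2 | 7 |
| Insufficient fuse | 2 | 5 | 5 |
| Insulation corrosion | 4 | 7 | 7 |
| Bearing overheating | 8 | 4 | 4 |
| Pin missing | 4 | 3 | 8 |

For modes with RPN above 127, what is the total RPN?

1796

RPN = Severity × Occurrence × Detection:
  Housing stripping: 10 × 9 × 10 = 900
  Coating contamination: 2 × 9 × 7 = 126
  Gasket degraded: 9 × 8 × 6 = 432
  Bolt torque leakage: 2 × 7 × 10 = 140
  Insufficient fuse: 5 × 5 × 2 = 50
  Insulation corrosion: 7 × 7 × 4 = 196
  Bearing overheating: 4 × 4 × 8 = 128
  Pin missing: 3 × 8 × 4 = 96
RPN > 127: Housing stripping (900), Gasket degraded (432), Bolt torque leakage (140), Insulation corrosion (196), Bearing overheating (128).
Sum: 900 + 432 + 140 + 196 + 128 = 1796.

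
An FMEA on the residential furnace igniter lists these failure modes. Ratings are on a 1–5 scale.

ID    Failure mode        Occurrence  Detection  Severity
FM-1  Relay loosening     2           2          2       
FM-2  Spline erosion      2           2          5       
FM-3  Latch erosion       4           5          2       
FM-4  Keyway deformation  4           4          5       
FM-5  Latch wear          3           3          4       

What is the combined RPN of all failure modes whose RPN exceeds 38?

RPN = Severity × Occurrence × Detection:
  FM-1: 2 × 2 × 2 = 8
  FM-2: 5 × 2 × 2 = 20
  FM-3: 2 × 4 × 5 = 40
  FM-4: 5 × 4 × 4 = 80
  FM-5: 4 × 3 × 3 = 36
RPN > 38: FM-3 (40), FM-4 (80).
Sum: 40 + 80 = 120.

120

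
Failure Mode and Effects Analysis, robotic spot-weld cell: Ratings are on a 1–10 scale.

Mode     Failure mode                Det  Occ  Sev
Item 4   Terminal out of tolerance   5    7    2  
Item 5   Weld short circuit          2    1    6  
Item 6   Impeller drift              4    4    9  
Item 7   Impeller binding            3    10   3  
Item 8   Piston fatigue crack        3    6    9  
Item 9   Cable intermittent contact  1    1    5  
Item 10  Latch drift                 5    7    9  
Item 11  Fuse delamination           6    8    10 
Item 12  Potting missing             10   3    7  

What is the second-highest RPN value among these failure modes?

315

RPN = Severity × Occurrence × Detection:
  Item 4: 2 × 7 × 5 = 70
  Item 5: 6 × 1 × 2 = 12
  Item 6: 9 × 4 × 4 = 144
  Item 7: 3 × 10 × 3 = 90
  Item 8: 9 × 6 × 3 = 162
  Item 9: 5 × 1 × 1 = 5
  Item 10: 9 × 7 × 5 = 315
  Item 11: 10 × 8 × 6 = 480
  Item 12: 7 × 3 × 10 = 210
Sorted descending: 480, 315, 210, 162, 144, 90, 70, 12, 5.
The second-highest RPN is 315 (Item 10).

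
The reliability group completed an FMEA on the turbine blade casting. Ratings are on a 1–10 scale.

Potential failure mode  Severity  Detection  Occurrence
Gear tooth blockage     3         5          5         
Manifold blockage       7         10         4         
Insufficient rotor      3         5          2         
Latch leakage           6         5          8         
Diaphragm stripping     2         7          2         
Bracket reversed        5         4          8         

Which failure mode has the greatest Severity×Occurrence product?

Latch leakage

Criticality = Severity × Occurrence:
  Gear tooth blockage: 3 × 5 = 15
  Manifold blockage: 7 × 4 = 28
  Insufficient rotor: 3 × 2 = 6
  Latch leakage: 6 × 8 = 48
  Diaphragm stripping: 2 × 2 = 4
  Bracket reversed: 5 × 8 = 40
Highest criticality is 48 → Latch leakage.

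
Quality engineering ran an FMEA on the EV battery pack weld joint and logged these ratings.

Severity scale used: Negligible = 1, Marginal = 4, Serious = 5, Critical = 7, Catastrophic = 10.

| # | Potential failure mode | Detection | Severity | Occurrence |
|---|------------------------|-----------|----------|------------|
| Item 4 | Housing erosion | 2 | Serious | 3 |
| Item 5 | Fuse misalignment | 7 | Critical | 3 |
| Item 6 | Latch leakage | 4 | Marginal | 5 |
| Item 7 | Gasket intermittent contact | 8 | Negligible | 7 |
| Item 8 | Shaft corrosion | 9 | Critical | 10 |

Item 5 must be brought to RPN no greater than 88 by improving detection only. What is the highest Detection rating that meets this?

4

Item 5: S=7, O=3, D=7 → current RPN = 147.
Fixed product = 21. Need 21 × D ≤ 88, so D ≤ 88/21 = 4.19.
Maximum integer Detection rating = 4 (gives RPN 84; D=5 would give 105 > 88).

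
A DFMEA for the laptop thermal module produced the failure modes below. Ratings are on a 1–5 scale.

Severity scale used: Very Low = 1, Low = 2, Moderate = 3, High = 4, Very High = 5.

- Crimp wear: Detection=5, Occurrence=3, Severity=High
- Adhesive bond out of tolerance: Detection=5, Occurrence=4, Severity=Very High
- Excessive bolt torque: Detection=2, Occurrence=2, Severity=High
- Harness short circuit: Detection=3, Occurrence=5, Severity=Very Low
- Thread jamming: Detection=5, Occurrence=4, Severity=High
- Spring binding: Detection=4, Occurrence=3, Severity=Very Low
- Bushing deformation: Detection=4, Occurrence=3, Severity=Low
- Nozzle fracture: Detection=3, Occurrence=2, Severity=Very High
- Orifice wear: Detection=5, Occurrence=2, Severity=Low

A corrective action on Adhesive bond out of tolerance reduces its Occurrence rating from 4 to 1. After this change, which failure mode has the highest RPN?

Thread jamming

RPN = Severity × Occurrence × Detection:
  Crimp wear: 4 × 3 × 5 = 60
  Adhesive bond out of tolerance: 5 × 4 × 5 = 100
  Excessive bolt torque: 4 × 2 × 2 = 16
  Harness short circuit: 1 × 5 × 3 = 15
  Thread jamming: 4 × 4 × 5 = 80
  Spring binding: 1 × 3 × 4 = 12
  Bushing deformation: 2 × 3 × 4 = 24
  Nozzle fracture: 5 × 2 × 3 = 30
  Orifice wear: 2 × 2 × 5 = 20
After action: Adhesive bond out of tolerance → 5 × 1 × 5 = 25.
Revised RPNs: Thread jamming=80, Crimp wear=60, Nozzle fracture=30, Adhesive bond out of tolerance=25, Bushing deformation=24, Orifice wear=20, Excessive bolt torque=16, Harness short circuit=15, Spring binding=12.
Highest is now Thread jamming (80).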